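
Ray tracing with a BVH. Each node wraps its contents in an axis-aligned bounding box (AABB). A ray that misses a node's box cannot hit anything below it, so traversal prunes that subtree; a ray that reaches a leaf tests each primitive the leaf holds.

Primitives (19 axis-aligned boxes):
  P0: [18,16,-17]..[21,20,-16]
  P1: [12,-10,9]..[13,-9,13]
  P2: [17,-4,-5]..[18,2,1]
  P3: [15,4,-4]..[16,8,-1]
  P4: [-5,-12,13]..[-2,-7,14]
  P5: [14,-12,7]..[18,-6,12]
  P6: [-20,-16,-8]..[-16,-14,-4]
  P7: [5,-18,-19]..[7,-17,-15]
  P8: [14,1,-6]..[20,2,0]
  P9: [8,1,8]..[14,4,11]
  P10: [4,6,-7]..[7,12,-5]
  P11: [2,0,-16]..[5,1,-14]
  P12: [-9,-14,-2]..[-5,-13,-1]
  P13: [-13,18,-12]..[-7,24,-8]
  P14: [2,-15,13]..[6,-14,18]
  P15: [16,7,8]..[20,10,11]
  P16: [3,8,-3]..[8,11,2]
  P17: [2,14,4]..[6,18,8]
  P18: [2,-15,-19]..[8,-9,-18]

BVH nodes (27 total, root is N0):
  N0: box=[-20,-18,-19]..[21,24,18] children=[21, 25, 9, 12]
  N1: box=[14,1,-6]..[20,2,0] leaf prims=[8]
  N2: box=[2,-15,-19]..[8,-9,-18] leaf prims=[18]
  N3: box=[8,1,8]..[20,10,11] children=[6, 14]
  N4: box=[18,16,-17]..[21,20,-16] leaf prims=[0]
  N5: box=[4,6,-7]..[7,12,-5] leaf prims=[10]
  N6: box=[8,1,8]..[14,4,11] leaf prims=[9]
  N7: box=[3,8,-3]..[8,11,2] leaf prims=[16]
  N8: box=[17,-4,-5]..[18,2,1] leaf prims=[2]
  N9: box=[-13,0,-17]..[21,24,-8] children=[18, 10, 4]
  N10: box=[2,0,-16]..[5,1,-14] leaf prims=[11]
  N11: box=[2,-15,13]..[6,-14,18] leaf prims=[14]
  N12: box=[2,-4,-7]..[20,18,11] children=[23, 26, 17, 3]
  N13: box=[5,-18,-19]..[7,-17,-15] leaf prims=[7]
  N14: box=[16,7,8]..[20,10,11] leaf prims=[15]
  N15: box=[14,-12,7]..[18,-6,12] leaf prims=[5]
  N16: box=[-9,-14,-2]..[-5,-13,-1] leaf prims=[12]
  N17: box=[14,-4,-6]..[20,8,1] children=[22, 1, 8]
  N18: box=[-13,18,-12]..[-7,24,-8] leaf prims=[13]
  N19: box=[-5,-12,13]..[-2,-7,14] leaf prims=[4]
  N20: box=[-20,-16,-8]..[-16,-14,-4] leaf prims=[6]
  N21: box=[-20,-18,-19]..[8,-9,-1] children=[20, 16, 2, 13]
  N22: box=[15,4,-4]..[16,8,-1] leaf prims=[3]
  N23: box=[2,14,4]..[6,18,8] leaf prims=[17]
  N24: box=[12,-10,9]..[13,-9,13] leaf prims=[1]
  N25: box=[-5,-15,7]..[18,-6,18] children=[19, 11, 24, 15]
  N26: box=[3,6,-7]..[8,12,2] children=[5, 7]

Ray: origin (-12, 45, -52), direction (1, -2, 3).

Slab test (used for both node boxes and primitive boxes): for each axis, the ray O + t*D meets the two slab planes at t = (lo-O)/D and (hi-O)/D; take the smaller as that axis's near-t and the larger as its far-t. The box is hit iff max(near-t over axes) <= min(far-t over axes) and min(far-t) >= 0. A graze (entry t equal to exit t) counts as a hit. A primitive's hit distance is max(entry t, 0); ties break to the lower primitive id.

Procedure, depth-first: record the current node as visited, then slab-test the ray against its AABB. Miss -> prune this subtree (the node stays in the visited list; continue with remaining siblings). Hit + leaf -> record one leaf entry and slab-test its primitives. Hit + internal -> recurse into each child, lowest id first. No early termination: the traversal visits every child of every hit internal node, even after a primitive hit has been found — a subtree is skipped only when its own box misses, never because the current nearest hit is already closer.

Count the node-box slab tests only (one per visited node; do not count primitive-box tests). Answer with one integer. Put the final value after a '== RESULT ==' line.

Walk:
N0 x:[-8,33] y:[21/2,63/2] z:[11,70/3] -> hit [11,70/3], descend [9, 12, 21, 25]
  N9 x:[-1,33] y:[21/2,45/2] z:[35/3,44/3] -> hit [35/3,44/3], descend [4, 10, 18]
    N4 x:[30,33] y:[25/2,29/2] z:[35/3,12] -> miss, prune
    N10 x:[14,17] y:[22,45/2] z:[12,38/3] -> miss, prune
    N18 x:[-1,5] y:[21/2,27/2] z:[40/3,44/3] -> miss, prune
  N12 x:[14,32] y:[27/2,49/2] z:[15,21] -> hit [15,21], descend [3, 17, 23, 26]
    N3 x:[20,32] y:[35/2,22] z:[20,21] -> hit [20,21], descend [6, 14]
      N6 x:[20,26] y:[41/2,22] z:[20,21] -> hit [41/2,21] leaf, test {P9@t=41/2}
      N14 x:[28,32] y:[35/2,19] z:[20,21] -> miss, prune
    N17 x:[26,32] y:[37/2,49/2] z:[46/3,53/3] -> miss, prune
    N23 x:[14,18] y:[27/2,31/2] z:[56/3,20] -> miss, prune
    N26 x:[15,20] y:[33/2,39/2] z:[15,18] -> hit [33/2,18], descend [5, 7]
      N5 x:[16,19] y:[33/2,39/2] z:[15,47/3] -> miss, prune
      N7 x:[15,20] y:[17,37/2] z:[49/3,18] -> hit [17,18] leaf, test {P16@t=17}
  N21 x:[-8,20] y:[27,63/2] z:[11,17] -> miss, prune
  N25 x:[7,30] y:[51/2,30] z:[59/3,70/3] -> miss, prune

Summary -> nodes [0, 9, 4, 10, 18, 12, 3, 6, 14, 17, 23, 26, 5, 7, 21, 25]; box-tests=16; leaf-entries=2; first=P16

== RESULT ==
16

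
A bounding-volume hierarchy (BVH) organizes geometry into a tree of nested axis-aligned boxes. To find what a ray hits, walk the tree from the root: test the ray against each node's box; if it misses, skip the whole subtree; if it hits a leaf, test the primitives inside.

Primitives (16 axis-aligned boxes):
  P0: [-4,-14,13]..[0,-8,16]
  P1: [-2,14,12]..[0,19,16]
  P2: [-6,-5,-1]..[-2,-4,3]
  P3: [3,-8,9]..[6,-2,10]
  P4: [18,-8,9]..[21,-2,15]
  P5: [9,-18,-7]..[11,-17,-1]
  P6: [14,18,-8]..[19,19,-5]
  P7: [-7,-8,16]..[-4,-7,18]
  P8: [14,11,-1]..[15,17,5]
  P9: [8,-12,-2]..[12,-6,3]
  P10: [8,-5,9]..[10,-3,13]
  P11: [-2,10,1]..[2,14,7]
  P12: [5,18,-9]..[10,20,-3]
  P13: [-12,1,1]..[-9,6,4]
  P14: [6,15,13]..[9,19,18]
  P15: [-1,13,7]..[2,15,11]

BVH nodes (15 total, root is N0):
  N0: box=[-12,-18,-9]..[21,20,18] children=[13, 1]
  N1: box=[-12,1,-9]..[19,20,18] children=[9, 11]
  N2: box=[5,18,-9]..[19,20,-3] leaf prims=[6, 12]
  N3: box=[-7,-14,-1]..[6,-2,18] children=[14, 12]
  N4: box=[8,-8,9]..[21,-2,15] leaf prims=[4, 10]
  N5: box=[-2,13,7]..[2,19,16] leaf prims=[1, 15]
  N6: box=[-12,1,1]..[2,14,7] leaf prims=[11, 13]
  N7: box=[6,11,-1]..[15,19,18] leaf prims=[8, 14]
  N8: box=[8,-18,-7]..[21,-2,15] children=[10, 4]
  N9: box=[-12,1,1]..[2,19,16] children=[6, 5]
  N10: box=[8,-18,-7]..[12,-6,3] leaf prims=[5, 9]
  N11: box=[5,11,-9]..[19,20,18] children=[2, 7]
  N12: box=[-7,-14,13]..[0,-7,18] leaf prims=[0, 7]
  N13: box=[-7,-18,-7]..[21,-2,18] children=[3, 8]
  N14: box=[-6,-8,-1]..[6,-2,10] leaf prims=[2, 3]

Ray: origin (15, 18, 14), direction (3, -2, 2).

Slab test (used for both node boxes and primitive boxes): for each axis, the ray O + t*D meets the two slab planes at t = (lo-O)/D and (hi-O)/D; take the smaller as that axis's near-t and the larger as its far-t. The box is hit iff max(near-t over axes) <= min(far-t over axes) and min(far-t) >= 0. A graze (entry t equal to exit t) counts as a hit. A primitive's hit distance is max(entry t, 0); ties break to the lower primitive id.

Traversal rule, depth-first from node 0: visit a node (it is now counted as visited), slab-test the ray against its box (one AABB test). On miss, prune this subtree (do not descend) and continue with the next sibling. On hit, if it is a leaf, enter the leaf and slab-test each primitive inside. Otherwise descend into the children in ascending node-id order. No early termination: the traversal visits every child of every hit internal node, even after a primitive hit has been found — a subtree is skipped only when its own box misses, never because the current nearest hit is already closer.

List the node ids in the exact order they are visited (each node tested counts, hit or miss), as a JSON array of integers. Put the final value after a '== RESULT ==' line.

Walk:
N0 x:[-9,2] y:[-1,18] z:[-23/2,2] -> hit [-1,2], descend [1, 13]
  N1 x:[-9,4/3] y:[-1,17/2] z:[-23/2,2] -> hit [-1,4/3], descend [9, 11]
    N9 x:[-9,-13/3] y:[-1/2,17/2] z:[-13/2,1] -> miss, prune
    N11 x:[-10/3,4/3] y:[-1,7/2] z:[-23/2,2] -> hit [-1,4/3], descend [2, 7]
      N2 x:[-10/3,4/3] y:[-1,0] z:[-23/2,-17/2] -> miss, prune
      N7 x:[-3,0] y:[-1/2,7/2] z:[-15/2,2] -> hit [-1/2,0] leaf, test {P8(miss), P14(miss)}
  N13 x:[-22/3,2] y:[10,18] z:[-21/2,2] -> miss, prune

Summary -> nodes [0, 1, 9, 11, 2, 7, 13]; box-tests=7; leaf-entries=1; first=miss

== RESULT ==
[0, 1, 9, 11, 2, 7, 13]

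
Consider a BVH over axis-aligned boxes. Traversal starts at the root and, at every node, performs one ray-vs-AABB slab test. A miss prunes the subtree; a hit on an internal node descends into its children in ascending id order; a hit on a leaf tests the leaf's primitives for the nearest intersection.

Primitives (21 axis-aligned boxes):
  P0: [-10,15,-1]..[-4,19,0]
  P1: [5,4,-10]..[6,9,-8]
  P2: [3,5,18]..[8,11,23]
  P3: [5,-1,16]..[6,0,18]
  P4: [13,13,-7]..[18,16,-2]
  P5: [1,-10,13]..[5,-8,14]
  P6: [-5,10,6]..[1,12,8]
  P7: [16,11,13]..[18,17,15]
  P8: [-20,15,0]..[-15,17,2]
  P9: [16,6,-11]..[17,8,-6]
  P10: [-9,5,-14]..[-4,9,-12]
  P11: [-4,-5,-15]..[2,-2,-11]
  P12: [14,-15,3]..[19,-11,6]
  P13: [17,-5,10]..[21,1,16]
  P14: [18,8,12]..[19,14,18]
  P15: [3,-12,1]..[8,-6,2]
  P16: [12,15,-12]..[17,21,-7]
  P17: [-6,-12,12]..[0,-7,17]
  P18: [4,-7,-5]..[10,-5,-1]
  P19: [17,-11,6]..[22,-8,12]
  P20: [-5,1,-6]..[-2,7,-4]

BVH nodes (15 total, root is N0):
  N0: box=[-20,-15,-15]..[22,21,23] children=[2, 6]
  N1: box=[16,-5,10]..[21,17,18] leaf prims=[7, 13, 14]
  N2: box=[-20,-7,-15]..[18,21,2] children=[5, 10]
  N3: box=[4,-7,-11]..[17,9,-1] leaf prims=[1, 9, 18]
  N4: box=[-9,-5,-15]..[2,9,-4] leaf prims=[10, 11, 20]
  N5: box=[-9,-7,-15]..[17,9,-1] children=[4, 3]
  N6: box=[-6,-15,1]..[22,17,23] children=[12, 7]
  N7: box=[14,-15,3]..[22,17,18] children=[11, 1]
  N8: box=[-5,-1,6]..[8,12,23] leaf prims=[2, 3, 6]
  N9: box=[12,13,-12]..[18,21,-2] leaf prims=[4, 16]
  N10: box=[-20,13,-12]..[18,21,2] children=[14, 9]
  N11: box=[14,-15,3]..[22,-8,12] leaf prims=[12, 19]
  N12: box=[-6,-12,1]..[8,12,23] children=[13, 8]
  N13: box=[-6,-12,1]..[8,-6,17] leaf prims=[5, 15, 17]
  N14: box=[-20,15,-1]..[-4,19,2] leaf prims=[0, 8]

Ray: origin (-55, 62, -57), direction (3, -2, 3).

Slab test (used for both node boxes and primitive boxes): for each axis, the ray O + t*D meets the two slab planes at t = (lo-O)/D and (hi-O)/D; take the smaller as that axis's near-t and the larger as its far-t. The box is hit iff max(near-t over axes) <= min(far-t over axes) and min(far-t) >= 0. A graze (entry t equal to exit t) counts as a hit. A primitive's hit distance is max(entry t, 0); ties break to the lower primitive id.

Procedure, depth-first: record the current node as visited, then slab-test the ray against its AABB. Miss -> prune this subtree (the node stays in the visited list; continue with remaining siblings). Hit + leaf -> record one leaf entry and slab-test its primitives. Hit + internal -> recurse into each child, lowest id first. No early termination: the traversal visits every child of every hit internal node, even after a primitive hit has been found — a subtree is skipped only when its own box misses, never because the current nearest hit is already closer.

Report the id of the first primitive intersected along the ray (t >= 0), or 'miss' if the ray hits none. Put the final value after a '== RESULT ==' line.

Traverse from the root:
N0 x:[35/3,77/3] y:[41/2,77/2] z:[14,80/3] -> hit [41/2,77/3], descend [2, 6]
  N2 x:[35/3,73/3] y:[41/2,69/2] z:[14,59/3] -> miss, prune
  N6 x:[49/3,77/3] y:[45/2,77/2] z:[58/3,80/3] -> hit [45/2,77/3], descend [7, 12]
    N7 x:[23,77/3] y:[45/2,77/2] z:[20,25] -> hit [23,25], descend [1, 11]
      N1 x:[71/3,76/3] y:[45/2,67/2] z:[67/3,25] -> hit [71/3,25] leaf, test {P7@t=71/3, P13(miss), P14@t=73/3}
      N11 x:[23,77/3] y:[35,77/2] z:[20,23] -> miss, prune
    N12 x:[49/3,21] y:[25,37] z:[58/3,80/3] -> miss, prune

Visited [0, 2, 6, 7, 1, 11, 12]. Tests: 7 box, 1 leaf. Nearest: P7.

== RESULT ==
7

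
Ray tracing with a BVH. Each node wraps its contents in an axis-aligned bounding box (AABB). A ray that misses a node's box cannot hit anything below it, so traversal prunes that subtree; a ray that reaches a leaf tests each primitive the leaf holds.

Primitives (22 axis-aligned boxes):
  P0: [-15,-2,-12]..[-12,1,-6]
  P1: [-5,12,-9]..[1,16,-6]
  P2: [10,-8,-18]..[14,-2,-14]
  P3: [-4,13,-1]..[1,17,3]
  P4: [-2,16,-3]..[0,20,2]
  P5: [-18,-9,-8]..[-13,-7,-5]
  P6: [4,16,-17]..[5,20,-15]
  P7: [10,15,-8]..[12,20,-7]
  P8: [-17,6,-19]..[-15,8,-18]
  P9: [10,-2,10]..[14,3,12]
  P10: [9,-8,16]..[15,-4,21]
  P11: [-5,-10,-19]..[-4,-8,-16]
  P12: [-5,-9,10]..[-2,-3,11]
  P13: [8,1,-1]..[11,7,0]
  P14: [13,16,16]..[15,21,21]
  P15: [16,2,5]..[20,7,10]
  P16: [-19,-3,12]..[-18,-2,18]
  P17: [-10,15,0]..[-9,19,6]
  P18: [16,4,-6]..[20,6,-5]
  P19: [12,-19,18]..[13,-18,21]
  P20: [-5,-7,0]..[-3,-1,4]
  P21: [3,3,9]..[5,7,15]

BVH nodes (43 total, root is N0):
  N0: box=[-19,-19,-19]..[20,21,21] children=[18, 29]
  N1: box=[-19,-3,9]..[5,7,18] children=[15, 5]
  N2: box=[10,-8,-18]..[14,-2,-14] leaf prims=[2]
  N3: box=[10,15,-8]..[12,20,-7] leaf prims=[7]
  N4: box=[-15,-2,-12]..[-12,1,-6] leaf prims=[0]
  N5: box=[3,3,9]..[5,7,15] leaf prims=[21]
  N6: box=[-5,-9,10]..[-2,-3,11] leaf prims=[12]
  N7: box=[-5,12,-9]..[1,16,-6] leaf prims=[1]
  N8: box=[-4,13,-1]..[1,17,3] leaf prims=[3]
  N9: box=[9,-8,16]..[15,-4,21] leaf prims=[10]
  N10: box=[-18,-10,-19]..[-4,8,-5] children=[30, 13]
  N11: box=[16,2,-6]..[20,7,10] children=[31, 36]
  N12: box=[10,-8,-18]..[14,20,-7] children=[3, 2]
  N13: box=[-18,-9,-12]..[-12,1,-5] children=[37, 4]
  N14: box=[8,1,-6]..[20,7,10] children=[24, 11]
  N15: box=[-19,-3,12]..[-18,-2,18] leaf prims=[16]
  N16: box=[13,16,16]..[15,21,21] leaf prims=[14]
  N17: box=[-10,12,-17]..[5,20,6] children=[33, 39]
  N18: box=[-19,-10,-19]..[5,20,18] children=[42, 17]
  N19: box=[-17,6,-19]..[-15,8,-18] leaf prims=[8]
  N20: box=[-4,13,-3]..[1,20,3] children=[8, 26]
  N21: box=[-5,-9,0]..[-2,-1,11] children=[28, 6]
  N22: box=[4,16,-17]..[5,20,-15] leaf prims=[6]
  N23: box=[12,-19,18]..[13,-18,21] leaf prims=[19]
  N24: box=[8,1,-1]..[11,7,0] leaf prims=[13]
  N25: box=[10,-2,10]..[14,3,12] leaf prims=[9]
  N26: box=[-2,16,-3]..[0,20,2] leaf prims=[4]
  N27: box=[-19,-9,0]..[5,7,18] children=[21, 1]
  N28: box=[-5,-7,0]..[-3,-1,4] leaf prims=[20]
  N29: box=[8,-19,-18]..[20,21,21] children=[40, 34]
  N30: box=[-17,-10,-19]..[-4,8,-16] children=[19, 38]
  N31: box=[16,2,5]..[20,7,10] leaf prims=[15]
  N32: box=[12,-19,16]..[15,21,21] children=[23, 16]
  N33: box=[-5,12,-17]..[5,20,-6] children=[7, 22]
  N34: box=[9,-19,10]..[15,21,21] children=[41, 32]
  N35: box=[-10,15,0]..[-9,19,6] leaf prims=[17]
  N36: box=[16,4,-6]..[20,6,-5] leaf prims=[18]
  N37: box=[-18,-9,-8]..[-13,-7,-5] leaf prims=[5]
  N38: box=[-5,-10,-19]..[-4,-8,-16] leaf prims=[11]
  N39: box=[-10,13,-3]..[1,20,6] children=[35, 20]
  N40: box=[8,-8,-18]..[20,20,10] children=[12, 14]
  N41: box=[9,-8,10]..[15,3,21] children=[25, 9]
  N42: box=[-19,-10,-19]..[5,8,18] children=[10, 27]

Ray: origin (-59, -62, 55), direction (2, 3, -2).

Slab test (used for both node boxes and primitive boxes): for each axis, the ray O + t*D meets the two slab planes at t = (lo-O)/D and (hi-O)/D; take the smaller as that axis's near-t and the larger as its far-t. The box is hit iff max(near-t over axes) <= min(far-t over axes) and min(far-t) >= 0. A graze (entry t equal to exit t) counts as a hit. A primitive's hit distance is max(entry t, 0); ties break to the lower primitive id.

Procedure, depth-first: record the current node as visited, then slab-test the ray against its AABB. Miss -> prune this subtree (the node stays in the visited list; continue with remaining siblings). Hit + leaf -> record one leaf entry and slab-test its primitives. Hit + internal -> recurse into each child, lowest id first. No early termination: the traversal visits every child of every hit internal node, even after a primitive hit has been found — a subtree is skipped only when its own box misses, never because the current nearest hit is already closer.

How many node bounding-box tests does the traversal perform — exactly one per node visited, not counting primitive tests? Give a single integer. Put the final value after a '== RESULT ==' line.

Walk:
N0 x:[20,79/2] y:[43/3,83/3] z:[17,37] -> hit [20,83/3], descend [18, 29]
  N18 x:[20,32] y:[52/3,82/3] z:[37/2,37] -> hit [20,82/3], descend [17, 42]
    N17 x:[49/2,32] y:[74/3,82/3] z:[49/2,36] -> hit [74/3,82/3], descend [33, 39]
      N33 x:[27,32] y:[74/3,82/3] z:[61/2,36] -> miss, prune
      N39 x:[49/2,30] y:[25,82/3] z:[49/2,29] -> hit [25,82/3], descend [20, 35]
        N20 x:[55/2,30] y:[25,82/3] z:[26,29] -> miss, prune
        N35 x:[49/2,25] y:[77/3,27] z:[49/2,55/2] -> miss, prune
    N42 x:[20,32] y:[52/3,70/3] z:[37/2,37] -> hit [20,70/3], descend [10, 27]
      N10 x:[41/2,55/2] y:[52/3,70/3] z:[30,37] -> miss, prune
      N27 x:[20,32] y:[53/3,23] z:[37/2,55/2] -> hit [20,23], descend [1, 21]
        N1 x:[20,32] y:[59/3,23] z:[37/2,23] -> hit [20,23], descend [5, 15]
          N5 x:[31,32] y:[65/3,23] z:[20,23] -> miss, prune
          N15 x:[20,41/2] y:[59/3,20] z:[37/2,43/2] -> hit [20,20] leaf, test {P16@t=20}
        N21 x:[27,57/2] y:[53/3,61/3] z:[22,55/2] -> miss, prune
  N29 x:[67/2,79/2] y:[43/3,83/3] z:[17,73/2] -> miss, prune

order=[0, 18, 17, 33, 39, 20, 35, 42, 10, 27, 1, 5, 15, 21, 29]  |boxes|=15  |leaves|=1  hit=P16

== RESULT ==
15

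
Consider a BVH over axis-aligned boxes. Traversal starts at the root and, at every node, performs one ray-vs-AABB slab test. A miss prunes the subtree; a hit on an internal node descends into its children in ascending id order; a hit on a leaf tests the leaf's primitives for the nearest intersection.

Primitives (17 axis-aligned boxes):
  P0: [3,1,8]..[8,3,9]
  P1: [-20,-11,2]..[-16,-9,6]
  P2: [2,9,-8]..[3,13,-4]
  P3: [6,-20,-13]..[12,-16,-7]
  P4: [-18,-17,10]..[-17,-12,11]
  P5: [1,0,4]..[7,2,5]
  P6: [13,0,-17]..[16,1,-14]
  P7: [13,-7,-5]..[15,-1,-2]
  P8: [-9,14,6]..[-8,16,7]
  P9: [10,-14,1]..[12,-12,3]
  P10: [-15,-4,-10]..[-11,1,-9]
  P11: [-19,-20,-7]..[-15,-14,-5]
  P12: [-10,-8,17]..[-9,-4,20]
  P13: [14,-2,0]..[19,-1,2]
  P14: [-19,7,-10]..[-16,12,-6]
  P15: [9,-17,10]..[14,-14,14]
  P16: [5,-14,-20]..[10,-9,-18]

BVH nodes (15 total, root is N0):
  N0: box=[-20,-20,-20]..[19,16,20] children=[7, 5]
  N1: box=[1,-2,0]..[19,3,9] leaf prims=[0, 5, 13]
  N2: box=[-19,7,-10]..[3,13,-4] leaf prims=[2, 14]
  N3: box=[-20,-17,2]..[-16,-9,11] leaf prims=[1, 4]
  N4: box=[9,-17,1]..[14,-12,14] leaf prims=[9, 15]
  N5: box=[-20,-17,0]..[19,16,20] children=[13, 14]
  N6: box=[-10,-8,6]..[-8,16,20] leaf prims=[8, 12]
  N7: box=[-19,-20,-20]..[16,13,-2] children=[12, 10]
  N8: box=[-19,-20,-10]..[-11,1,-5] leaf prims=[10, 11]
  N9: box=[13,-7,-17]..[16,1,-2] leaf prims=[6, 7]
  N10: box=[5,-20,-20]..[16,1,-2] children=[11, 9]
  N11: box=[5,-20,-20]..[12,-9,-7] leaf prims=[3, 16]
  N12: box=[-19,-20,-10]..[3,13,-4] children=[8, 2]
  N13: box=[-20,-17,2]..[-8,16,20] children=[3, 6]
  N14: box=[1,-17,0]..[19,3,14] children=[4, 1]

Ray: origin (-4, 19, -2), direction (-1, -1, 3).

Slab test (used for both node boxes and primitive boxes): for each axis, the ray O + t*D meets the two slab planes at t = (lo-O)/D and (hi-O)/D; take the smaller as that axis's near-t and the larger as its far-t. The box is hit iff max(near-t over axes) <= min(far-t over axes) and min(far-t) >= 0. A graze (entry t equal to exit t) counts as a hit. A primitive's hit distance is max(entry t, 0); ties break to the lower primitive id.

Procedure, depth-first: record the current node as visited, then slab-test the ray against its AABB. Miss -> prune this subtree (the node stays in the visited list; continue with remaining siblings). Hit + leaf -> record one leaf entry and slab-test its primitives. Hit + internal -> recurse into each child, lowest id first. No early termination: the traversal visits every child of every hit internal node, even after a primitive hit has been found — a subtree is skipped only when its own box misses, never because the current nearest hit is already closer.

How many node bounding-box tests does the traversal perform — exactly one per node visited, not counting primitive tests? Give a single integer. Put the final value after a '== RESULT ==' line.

Trace the traversal:
N0 x:[-23,16] y:[3,39] z:[-6,22/3] -> hit [3,22/3], descend [5, 7]
  N5 x:[-23,16] y:[3,36] z:[2/3,22/3] -> hit [3,22/3], descend [13, 14]
    N13 x:[4,16] y:[3,36] z:[4/3,22/3] -> hit [4,22/3], descend [3, 6]
      N3 x:[12,16] y:[28,36] z:[4/3,13/3] -> miss, prune
      N6 x:[4,6] y:[3,27] z:[8/3,22/3] -> hit [4,6] leaf, test {P8(miss), P12(miss)}
    N14 x:[-23,-5] y:[16,36] z:[2/3,16/3] -> miss, prune
  N7 x:[-20,15] y:[6,39] z:[-6,0] -> miss, prune

Summary -> nodes [0, 5, 13, 3, 6, 14, 7]; box-tests=7; leaf-entries=1; first=miss

== RESULT ==
7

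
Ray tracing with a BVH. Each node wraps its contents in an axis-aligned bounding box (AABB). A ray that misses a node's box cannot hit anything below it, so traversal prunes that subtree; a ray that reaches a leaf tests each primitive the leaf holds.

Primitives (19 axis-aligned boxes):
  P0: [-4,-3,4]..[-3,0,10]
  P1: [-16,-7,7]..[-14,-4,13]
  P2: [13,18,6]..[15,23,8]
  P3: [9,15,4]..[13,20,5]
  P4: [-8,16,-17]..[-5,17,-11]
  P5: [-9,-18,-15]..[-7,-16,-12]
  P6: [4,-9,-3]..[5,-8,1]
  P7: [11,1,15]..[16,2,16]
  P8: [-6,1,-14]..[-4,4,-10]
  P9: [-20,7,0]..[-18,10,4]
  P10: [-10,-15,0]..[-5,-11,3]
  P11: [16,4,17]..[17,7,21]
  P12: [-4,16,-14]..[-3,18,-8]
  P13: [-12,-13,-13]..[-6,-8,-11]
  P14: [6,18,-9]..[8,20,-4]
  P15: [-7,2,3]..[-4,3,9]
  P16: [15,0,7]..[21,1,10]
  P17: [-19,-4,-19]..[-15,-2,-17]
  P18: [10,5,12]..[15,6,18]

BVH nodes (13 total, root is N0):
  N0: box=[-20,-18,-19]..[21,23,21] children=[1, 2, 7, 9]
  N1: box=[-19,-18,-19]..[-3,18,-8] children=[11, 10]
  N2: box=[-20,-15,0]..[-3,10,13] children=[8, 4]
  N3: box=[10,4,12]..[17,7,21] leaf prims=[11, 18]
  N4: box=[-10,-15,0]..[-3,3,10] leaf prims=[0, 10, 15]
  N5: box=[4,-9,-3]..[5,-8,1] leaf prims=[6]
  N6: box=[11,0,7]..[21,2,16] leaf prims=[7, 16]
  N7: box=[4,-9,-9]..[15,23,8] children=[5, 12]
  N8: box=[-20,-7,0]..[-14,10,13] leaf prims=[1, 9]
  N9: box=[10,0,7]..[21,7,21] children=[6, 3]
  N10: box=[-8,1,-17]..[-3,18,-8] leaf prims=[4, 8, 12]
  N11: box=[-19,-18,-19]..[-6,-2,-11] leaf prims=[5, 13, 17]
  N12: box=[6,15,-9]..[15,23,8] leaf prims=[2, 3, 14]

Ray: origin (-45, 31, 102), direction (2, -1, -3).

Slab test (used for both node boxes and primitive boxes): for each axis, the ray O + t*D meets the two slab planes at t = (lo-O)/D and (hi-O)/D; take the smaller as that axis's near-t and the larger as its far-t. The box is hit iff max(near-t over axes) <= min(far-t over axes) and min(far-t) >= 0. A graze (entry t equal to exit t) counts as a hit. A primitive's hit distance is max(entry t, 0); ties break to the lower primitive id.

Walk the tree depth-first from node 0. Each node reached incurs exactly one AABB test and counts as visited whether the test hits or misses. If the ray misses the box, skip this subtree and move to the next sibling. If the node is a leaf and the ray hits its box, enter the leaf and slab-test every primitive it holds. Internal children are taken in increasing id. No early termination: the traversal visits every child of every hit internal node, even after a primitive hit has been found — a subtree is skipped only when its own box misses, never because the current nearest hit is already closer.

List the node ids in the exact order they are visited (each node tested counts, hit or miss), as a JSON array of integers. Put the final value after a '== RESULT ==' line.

Walk:
N0 x:[25/2,33] y:[8,49] z:[27,121/3] -> hit [27,33], descend [1, 2, 7, 9]
  N1 x:[13,21] y:[13,49] z:[110/3,121/3] -> miss, prune
  N2 x:[25/2,21] y:[21,46] z:[89/3,34] -> miss, prune
  N7 x:[49/2,30] y:[8,40] z:[94/3,37] -> miss, prune
  N9 x:[55/2,33] y:[24,31] z:[27,95/3] -> hit [55/2,31], descend [3, 6]
    N3 x:[55/2,31] y:[24,27] z:[27,30] -> miss, prune
    N6 x:[28,33] y:[29,31] z:[86/3,95/3] -> hit [29,31] leaf, test {P7@t=29, P16@t=92/3}

7 AABB tests over nodes [0, 1, 2, 7, 9, 3, 6]; 1 leaf entered; closest P7.

== RESULT ==
[0, 1, 2, 7, 9, 3, 6]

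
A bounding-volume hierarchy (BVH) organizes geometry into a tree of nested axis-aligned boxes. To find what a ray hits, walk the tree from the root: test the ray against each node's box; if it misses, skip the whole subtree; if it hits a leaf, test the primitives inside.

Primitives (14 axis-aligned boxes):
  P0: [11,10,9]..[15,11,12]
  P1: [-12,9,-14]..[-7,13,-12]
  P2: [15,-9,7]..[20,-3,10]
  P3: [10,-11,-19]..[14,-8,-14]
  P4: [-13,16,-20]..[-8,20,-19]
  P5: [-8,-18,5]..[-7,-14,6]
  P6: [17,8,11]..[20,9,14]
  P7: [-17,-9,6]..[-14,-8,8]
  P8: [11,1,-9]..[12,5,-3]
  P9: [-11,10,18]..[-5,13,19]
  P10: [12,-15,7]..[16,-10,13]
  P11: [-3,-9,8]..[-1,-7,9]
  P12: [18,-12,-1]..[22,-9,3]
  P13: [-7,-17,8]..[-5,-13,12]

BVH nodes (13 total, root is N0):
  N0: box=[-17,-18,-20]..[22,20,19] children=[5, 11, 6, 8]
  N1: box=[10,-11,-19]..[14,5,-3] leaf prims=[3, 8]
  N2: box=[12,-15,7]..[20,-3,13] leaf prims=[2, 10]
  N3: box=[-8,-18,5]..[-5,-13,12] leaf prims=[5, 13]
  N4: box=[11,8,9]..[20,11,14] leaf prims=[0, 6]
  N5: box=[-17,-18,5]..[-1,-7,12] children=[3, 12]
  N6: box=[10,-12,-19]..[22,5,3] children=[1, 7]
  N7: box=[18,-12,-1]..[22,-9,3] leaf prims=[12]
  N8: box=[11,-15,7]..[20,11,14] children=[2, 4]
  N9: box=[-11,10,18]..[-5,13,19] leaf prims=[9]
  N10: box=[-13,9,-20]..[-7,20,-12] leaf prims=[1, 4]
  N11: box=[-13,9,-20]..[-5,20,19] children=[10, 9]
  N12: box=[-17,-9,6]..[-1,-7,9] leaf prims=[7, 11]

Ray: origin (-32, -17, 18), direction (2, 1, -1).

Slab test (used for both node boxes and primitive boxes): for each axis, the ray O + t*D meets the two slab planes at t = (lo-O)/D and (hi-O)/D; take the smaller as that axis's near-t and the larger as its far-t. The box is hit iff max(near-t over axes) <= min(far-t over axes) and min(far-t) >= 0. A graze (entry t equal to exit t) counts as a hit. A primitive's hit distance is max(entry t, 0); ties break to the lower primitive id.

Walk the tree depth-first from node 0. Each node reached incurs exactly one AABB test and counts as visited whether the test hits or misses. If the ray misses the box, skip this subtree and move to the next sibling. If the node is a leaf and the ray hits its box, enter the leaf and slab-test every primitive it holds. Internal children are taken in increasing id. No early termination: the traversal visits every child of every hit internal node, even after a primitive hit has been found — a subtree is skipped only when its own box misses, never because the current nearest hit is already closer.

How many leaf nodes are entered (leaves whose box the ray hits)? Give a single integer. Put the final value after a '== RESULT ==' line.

Traverse from the root:
N0 x:[15/2,27] y:[-1,37] z:[-1,38] -> hit [15/2,27], descend [5, 6, 8, 11]
  N5 x:[15/2,31/2] y:[-1,10] z:[6,13] -> hit [15/2,10], descend [3, 12]
    N3 x:[12,27/2] y:[-1,4] z:[6,13] -> miss, prune
    N12 x:[15/2,31/2] y:[8,10] z:[9,12] -> hit [9,10] leaf, test {P7(miss), P11(miss)}
  N6 x:[21,27] y:[5,22] z:[15,37] -> hit [21,22], descend [1, 7]
    N1 x:[21,23] y:[6,22] z:[21,37] -> hit [21,22] leaf, test {P3(miss), P8@t=43/2}
    N7 x:[25,27] y:[5,8] z:[15,19] -> miss, prune
  N8 x:[43/2,26] y:[2,28] z:[4,11] -> miss, prune
  N11 x:[19/2,27/2] y:[26,37] z:[-1,38] -> miss, prune

Summary -> nodes [0, 5, 3, 12, 6, 1, 7, 8, 11]; box-tests=9; leaf-entries=2; first=P8

== RESULT ==
2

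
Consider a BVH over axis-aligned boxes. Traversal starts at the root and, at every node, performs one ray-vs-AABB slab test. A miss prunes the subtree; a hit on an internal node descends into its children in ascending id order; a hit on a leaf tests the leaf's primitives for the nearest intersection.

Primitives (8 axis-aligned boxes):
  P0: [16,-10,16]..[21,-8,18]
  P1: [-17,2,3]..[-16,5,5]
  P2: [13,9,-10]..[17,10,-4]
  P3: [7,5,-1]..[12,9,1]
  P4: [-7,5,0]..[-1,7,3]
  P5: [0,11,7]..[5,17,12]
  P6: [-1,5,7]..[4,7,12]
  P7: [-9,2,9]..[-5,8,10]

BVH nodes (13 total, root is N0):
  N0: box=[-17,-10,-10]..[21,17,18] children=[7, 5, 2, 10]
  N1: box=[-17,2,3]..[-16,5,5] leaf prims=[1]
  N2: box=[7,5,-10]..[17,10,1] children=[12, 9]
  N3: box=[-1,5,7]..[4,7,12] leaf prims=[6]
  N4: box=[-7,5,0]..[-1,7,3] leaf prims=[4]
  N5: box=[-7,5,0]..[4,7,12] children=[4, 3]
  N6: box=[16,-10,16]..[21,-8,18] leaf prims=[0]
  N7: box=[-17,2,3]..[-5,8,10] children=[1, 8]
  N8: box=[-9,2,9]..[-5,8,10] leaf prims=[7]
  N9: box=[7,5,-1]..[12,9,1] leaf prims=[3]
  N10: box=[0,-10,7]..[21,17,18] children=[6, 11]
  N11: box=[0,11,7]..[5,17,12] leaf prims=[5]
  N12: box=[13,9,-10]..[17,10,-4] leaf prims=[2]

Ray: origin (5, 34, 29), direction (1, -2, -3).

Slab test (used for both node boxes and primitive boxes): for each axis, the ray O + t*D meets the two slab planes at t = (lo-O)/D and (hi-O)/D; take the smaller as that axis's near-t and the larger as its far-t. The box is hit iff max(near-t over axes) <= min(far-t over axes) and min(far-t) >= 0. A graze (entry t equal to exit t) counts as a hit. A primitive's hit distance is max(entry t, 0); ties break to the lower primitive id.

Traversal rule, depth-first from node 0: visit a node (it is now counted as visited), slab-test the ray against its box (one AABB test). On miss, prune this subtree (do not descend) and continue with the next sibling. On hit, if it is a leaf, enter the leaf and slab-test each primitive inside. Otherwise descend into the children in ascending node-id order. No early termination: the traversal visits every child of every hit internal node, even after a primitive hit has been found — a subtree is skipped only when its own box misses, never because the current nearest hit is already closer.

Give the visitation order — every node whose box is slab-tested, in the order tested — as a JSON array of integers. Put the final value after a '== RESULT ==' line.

Trace the traversal:
N0 x:[-22,16] y:[17/2,22] z:[11/3,13] -> hit [17/2,13], descend [2, 5, 7, 10]
  N2 x:[2,12] y:[12,29/2] z:[28/3,13] -> hit [12,12], descend [9, 12]
    N9 x:[2,7] y:[25/2,29/2] z:[28/3,10] -> miss, prune
    N12 x:[8,12] y:[12,25/2] z:[11,13] -> hit [12,12] leaf, test {P2@t=12}
  N5 x:[-12,-1] y:[27/2,29/2] z:[17/3,29/3] -> miss, prune
  N7 x:[-22,-10] y:[13,16] z:[19/3,26/3] -> miss, prune
  N10 x:[-5,16] y:[17/2,22] z:[11/3,22/3] -> miss, prune

7 AABB tests over nodes [0, 2, 9, 12, 5, 7, 10]; 1 leaf entered; closest P2.

== RESULT ==
[0, 2, 9, 12, 5, 7, 10]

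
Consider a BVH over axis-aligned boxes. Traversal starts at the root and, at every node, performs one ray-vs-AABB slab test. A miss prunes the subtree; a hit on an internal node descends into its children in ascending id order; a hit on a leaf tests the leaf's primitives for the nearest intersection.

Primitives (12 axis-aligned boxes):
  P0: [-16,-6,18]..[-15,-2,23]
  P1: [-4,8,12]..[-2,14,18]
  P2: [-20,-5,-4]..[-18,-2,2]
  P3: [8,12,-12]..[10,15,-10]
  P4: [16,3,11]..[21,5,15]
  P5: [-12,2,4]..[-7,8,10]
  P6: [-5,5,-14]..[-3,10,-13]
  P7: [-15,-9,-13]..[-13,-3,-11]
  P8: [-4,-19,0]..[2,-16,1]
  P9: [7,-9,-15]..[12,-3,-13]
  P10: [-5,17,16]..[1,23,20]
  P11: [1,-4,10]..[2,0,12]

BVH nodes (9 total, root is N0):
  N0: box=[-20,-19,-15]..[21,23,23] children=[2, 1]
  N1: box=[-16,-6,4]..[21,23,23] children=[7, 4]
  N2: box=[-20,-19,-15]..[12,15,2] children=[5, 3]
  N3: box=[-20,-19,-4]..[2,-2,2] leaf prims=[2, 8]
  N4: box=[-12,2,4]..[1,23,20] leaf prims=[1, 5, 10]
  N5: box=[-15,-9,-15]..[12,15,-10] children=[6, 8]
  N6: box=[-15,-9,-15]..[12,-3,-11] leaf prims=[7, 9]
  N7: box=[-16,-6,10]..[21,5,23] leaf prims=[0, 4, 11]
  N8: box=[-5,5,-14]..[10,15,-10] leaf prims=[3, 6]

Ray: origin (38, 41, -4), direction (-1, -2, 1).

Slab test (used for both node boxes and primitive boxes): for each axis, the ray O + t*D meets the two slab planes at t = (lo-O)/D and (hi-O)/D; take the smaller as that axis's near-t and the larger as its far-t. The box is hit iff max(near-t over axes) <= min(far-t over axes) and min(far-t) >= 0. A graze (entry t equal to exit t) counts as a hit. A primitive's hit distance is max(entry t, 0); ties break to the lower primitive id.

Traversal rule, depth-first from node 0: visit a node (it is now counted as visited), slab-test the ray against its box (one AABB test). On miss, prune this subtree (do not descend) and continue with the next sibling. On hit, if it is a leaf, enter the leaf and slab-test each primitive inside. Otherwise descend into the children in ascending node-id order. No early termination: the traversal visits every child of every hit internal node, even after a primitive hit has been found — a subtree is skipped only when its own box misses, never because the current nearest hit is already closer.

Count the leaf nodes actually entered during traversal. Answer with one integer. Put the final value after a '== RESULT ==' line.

Trace the traversal:
N0 x:[17,58] y:[9,30] z:[-11,27] -> hit [17,27], descend [1, 2]
  N1 x:[17,54] y:[9,47/2] z:[8,27] -> hit [17,47/2], descend [4, 7]
    N4 x:[37,50] y:[9,39/2] z:[8,24] -> miss, prune
    N7 x:[17,54] y:[18,47/2] z:[14,27] -> hit [18,47/2] leaf, test {P0(miss), P4@t=18, P11(miss)}
  N2 x:[26,58] y:[13,30] z:[-11,6] -> miss, prune

Summary -> nodes [0, 1, 4, 7, 2]; box-tests=5; leaf-entries=1; first=P4

== RESULT ==
1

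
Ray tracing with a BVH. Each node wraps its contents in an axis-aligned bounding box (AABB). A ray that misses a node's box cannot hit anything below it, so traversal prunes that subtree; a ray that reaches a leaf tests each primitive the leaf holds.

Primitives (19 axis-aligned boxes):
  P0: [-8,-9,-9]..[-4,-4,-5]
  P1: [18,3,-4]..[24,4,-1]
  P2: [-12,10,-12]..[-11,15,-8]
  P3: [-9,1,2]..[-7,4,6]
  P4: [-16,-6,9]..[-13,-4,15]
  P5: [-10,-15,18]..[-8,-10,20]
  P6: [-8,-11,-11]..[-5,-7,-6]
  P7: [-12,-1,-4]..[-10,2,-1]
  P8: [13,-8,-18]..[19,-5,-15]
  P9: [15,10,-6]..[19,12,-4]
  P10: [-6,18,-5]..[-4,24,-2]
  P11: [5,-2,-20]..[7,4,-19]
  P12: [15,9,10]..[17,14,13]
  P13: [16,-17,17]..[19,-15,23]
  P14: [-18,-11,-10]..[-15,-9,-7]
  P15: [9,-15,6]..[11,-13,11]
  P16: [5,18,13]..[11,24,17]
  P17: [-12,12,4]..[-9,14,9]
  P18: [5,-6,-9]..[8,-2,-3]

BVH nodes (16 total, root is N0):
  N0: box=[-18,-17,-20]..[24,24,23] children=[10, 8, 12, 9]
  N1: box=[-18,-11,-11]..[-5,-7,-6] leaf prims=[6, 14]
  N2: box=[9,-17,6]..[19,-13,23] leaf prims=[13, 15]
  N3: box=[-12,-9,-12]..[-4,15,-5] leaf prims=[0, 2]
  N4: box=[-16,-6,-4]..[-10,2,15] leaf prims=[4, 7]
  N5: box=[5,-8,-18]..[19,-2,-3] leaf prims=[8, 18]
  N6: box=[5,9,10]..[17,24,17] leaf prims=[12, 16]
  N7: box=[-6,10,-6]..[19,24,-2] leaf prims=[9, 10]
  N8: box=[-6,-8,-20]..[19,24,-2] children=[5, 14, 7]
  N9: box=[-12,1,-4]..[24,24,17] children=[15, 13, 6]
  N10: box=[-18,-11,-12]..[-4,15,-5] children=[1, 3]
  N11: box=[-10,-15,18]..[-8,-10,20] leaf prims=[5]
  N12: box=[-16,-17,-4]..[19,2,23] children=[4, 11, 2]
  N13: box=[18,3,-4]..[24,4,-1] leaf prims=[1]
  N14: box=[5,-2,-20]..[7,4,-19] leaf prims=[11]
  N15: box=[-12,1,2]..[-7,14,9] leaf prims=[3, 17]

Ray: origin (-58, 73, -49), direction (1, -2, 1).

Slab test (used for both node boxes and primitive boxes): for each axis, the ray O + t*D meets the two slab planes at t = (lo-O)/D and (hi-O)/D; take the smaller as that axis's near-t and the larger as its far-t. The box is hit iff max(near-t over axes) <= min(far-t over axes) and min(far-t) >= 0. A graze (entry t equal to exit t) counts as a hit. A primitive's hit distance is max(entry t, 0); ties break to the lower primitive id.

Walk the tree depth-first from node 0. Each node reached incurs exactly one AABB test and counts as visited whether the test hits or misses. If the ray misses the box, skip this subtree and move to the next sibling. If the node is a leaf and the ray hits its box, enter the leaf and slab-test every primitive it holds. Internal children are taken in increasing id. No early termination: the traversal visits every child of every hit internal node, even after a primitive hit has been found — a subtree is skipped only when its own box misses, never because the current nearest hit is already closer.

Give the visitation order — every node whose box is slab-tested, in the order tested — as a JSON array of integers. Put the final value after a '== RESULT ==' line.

Trace the traversal:
N0 x:[40,82] y:[49/2,45] z:[29,72] -> hit [40,45], descend [8, 9, 10, 12]
  N8 x:[52,77] y:[49/2,81/2] z:[29,47] -> miss, prune
  N9 x:[46,82] y:[49/2,36] z:[45,66] -> miss, prune
  N10 x:[40,54] y:[29,42] z:[37,44] -> hit [40,42], descend [1, 3]
    N1 x:[40,53] y:[40,42] z:[38,43] -> hit [40,42] leaf, test {P6(miss), P14@t=41}
    N3 x:[46,54] y:[29,41] z:[37,44] -> miss, prune
  N12 x:[42,77] y:[71/2,45] z:[45,72] -> hit [45,45], descend [2, 4, 11]
    N2 x:[67,77] y:[43,45] z:[55,72] -> miss, prune
    N4 x:[42,48] y:[71/2,79/2] z:[45,64] -> miss, prune
    N11 x:[48,50] y:[83/2,44] z:[67,69] -> miss, prune

Summary -> nodes [0, 8, 9, 10, 1, 3, 12, 2, 4, 11]; box-tests=10; leaf-entries=1; first=P14

== RESULT ==
[0, 8, 9, 10, 1, 3, 12, 2, 4, 11]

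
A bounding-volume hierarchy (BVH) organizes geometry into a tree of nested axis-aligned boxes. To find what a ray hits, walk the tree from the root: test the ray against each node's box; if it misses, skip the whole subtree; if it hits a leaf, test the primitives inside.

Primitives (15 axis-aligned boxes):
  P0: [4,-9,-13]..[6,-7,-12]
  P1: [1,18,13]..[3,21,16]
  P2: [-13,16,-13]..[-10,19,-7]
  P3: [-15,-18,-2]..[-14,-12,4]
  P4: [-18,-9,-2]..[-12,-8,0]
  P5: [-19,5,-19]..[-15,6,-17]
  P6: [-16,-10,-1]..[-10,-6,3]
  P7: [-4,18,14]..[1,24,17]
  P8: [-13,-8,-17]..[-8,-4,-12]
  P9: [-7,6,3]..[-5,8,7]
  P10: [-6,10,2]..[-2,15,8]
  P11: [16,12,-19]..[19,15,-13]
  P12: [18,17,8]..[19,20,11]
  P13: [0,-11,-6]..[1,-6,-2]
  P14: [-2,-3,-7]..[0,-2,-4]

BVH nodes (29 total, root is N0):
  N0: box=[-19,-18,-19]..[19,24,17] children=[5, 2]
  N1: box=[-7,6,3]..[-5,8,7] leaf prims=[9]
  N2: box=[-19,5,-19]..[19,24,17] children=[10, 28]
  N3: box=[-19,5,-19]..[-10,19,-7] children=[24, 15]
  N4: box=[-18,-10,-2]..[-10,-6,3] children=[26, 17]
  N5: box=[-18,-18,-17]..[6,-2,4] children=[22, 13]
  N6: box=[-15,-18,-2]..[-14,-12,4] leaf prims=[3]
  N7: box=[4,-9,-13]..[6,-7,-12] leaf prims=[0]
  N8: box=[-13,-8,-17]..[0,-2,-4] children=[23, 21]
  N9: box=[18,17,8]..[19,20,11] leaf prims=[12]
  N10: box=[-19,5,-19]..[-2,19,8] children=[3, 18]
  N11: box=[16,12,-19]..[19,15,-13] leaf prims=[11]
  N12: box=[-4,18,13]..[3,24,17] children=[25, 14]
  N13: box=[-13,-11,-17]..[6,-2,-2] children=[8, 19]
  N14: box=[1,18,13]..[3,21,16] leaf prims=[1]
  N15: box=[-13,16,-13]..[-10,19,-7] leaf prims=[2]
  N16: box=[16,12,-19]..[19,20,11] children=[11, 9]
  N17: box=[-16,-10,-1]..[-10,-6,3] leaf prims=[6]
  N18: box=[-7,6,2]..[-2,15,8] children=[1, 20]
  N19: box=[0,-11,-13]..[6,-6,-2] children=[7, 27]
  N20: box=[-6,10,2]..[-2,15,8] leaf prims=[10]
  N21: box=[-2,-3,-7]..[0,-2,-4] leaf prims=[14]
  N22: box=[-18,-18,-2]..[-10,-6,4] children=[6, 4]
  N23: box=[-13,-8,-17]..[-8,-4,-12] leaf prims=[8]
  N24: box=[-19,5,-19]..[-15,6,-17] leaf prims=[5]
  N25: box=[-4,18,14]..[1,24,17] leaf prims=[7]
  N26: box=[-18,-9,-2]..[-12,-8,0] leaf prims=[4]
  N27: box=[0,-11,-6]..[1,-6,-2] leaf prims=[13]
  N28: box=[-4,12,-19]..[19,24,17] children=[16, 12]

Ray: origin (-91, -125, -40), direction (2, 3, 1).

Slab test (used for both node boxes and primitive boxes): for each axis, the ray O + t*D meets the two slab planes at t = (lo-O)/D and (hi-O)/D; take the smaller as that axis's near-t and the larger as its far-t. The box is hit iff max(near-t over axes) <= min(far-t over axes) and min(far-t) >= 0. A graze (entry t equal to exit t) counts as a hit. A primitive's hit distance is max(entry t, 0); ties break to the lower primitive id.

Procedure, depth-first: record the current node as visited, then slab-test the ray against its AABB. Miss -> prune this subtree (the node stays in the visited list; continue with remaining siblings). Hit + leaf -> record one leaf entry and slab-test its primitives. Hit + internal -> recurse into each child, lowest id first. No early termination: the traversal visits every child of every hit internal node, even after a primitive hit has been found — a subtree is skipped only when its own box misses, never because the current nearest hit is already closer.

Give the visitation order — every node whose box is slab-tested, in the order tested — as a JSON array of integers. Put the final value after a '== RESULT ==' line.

Trace the traversal:
N0 x:[36,55] y:[107/3,149/3] z:[21,57] -> hit [36,149/3], descend [2, 5]
  N2 x:[36,55] y:[130/3,149/3] z:[21,57] -> hit [130/3,149/3], descend [10, 28]
    N10 x:[36,89/2] y:[130/3,48] z:[21,48] -> hit [130/3,89/2], descend [3, 18]
      N3 x:[36,81/2] y:[130/3,48] z:[21,33] -> miss, prune
      N18 x:[42,89/2] y:[131/3,140/3] z:[42,48] -> hit [131/3,89/2], descend [1, 20]
        N1 x:[42,43] y:[131/3,133/3] z:[43,47] -> miss, prune
        N20 x:[85/2,89/2] y:[45,140/3] z:[42,48] -> miss, prune
    N28 x:[87/2,55] y:[137/3,149/3] z:[21,57] -> hit [137/3,149/3], descend [12, 16]
      N12 x:[87/2,47] y:[143/3,149/3] z:[53,57] -> miss, prune
      N16 x:[107/2,55] y:[137/3,145/3] z:[21,51] -> miss, prune
  N5 x:[73/2,97/2] y:[107/3,41] z:[23,44] -> hit [73/2,41], descend [13, 22]
    N13 x:[39,97/2] y:[38,41] z:[23,38] -> miss, prune
    N22 x:[73/2,81/2] y:[107/3,119/3] z:[38,44] -> hit [38,119/3], descend [4, 6]
      N4 x:[73/2,81/2] y:[115/3,119/3] z:[38,43] -> hit [115/3,119/3], descend [17, 26]
        N17 x:[75/2,81/2] y:[115/3,119/3] z:[39,43] -> hit [39,119/3] leaf, test {P6@t=39}
        N26 x:[73/2,79/2] y:[116/3,39] z:[38,40] -> hit [116/3,39] leaf, test {P4@t=116/3}
      N6 x:[38,77/2] y:[107/3,113/3] z:[38,44] -> miss, prune

order=[0, 2, 10, 3, 18, 1, 20, 28, 12, 16, 5, 13, 22, 4, 17, 26, 6]  |boxes|=17  |leaves|=2  hit=P4

== RESULT ==
[0, 2, 10, 3, 18, 1, 20, 28, 12, 16, 5, 13, 22, 4, 17, 26, 6]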